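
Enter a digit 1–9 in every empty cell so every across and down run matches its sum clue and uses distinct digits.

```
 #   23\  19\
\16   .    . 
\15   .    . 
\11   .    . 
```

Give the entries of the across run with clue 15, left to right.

16 in 2 cells must be {7,9}; 23 in 3 cells must be {6,8,9}.
The 16 across and the 23 down share only 9, so R1C1 = 9.
R1C2 = 16 − 9 = 7 completes the 16 across.
Nothing is forced directly, so branch on R2C1, whose candidates are 6 or 8. If R2C1 = 8: then R2C2 would have to be in {7} for the 15 across but in {3,4,8,9} for the 19 down — contradiction. So R2C1 = 6.
R2C2 = 15 − 6 = 9 completes the 15 across.
R3C1 = 23 − 15 = 8 completes the 23 down.
R3C2 = 11 − 8 = 3 completes the 11 across.

6, 9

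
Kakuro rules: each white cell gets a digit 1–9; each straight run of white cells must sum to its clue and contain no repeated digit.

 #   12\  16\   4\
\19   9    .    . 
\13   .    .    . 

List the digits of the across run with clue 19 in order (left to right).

16 in 2 cells must be {7,9}; 4 in 2 cells must be {1,3}.
Given what's placed, R1C2 must be 7 to fit the 19 across and 16 down.
R1C3 = 19 − 16 = 3 completes the 19 across.
R2C1 = 12 − 9 = 3 completes the 12 down.
R2C2 = 16 − 7 = 9 completes the 16 down.
R2C3 = 13 − 12 = 1 completes the 13 across.

9 7 3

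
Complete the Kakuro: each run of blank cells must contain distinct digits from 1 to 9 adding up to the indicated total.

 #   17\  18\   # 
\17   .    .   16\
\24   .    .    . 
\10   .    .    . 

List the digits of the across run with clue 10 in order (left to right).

17 in 2 cells must be {8,9}; 24 in 3 cells must be {7,8,9}; 16 in 2 cells must be {7,9}.
Only 7 fits R3C3 under both its across sum 10 and down sum 16.
R2C3 = 16 − 7 = 9 completes the 16 down.
Nothing is forced directly, so branch on R2C1, whose candidates are 7 or 8. If R2C1 = 8: then R1C1 would have to be in {8,9} for the 17 across but in {2,3,4,5,6,7} for the 17 down — contradiction. So R2C1 = 7.
R2C2 = 24 − 16 = 8 completes the 24 across.
R3C2 = 1: the only remaining digit allowed by both the 10 across and the 18 down.
R1C2 = 18 − 9 = 9 completes the 18 down.
R3C1 = 10 − 8 = 2 completes the 10 across.

2 1 7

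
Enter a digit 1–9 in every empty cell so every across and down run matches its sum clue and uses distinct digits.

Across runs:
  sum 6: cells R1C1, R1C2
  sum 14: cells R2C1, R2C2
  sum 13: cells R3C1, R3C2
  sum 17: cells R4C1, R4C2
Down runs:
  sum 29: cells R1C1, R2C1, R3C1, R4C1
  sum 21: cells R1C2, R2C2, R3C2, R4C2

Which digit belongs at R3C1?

17 in 2 cells must be {8,9}; 29 in 4 cells must be {5,7,8,9}.
Only 5 fits R1C1 under both its across sum 6 and down sum 29.
R1C2 = 6 − 5 = 1 completes the 6 across.
Nothing is forced directly, so branch on R2C1, whose candidates are 8 or 9. If R2C1 = 8: that forces R2C2 = 6, R4C1 = 9, after which R4C2 would have to be in {8} for the 17 across but in {5,9} for the 21 down — contradiction. So R2C1 = 9.
R2C2 = 14 − 9 = 5 completes the 14 across.
R4C1 = 8: the only remaining digit allowed by both the 17 across and the 29 down.
R4C2 = 17 − 8 = 9 completes the 17 across.
R3C1 = 29 − 22 = 7 completes the 29 down.

7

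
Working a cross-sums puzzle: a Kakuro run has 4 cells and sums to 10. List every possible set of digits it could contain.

4 distinct digits from 1–9 sum between 10 and 30.
Only one set works: {1,2,3,4}.

{1,2,3,4}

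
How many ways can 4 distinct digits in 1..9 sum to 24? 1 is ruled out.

4 distinct digits from 1–9 sum between 10 and 30.
Dropping sets that contain 1.

7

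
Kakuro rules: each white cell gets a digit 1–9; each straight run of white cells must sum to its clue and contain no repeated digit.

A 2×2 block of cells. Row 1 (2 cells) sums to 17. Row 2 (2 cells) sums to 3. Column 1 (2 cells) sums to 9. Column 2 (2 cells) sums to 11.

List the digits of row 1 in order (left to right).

8, 9

17 in 2 cells must be {8,9}; 3 in 2 cells must be {1,2}.
The 17 across and the 9 down share only 8, so (1,1) = 8.
(1,2) = 17 − 8 = 9 completes the 17 across.
(2,1) = 9 − 8 = 1 completes the 9 down.
(2,2) = 3 − 1 = 2 completes the 3 across.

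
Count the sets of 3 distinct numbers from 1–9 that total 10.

3 distinct digits from 1–9 sum between 6 and 24.
Enumerating: {1,2,7}, {1,3,6}, {1,4,5}, {2,3,5}.

4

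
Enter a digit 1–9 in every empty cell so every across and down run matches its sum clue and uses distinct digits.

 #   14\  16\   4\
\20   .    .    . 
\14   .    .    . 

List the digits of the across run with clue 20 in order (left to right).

16 in 2 cells must be {7,9}; 4 in 2 cells must be {1,3}.
The 20 across and the 4 down share only 3, so R1C3 = 3.
R2C3 = 4 − 3 = 1 completes the 4 down.
Given what's placed, R1C2 must be 9 to fit the 20 across and 16 down.
R2C2 = 16 − 9 = 7 completes the 16 down.
R1C1 = 20 − 12 = 8 completes the 20 across.
R2C1 = 14 − 8 = 6 completes the 14 across.

8, 9, 3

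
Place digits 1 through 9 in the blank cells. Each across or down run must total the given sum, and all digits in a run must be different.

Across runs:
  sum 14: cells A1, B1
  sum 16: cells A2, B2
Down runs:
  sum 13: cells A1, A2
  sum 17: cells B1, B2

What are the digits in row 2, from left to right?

16 in 2 cells must be {7,9}; 17 in 2 cells must be {8,9}.
The 16 across and the 17 down share only 9, so B2 = 9.
B1 = 17 − 9 = 8 completes the 17 down.
A2 = 16 − 9 = 7 completes the 16 across.
A1 = 14 − 8 = 6 completes the 14 across.

7, 9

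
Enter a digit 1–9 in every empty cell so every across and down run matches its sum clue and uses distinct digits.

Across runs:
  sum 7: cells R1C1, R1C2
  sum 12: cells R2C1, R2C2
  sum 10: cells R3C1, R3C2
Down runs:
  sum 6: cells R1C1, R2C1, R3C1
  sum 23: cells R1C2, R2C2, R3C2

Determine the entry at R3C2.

8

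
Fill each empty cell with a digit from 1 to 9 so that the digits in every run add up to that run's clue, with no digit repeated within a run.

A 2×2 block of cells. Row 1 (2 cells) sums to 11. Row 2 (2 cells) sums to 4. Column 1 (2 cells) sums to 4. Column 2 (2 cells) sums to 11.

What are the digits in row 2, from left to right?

1 3

4 in 2 cells must be {1,3}.
The 11 across and the 4 down share only 3, so (1,1) = 3.
(1,2) = 11 − 3 = 8 completes the 11 across.
(2,1) = 4 − 3 = 1 completes the 4 down.
(2,2) = 4 − 1 = 3 completes the 4 across.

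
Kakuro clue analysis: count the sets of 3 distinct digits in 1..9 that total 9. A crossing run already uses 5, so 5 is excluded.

3 distinct digits from 1–9 sum between 6 and 24.
Dropping sets that contain 5.
Enumerating: {1,2,6}, {2,3,4}.

2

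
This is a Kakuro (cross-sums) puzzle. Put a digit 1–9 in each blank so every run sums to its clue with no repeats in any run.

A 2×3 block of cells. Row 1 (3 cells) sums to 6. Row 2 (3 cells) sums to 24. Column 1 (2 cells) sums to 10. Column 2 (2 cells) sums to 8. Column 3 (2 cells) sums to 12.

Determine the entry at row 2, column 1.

8

6 in 3 cells must be {1,2,3}; 24 in 3 cells must be {7,8,9}.
The 6 across and the 12 down share only 3, so (1,3) = 3.
The 24 across and the 8 down share only 7, so (2,2) = 7.
(2,3) = 12 − 3 = 9 completes the 12 down.
(1,2) = 8 − 7 = 1 completes the 8 down.
(2,1) = 24 − 16 = 8 completes the 24 across.
(1,1) = 6 − 4 = 2 completes the 6 across.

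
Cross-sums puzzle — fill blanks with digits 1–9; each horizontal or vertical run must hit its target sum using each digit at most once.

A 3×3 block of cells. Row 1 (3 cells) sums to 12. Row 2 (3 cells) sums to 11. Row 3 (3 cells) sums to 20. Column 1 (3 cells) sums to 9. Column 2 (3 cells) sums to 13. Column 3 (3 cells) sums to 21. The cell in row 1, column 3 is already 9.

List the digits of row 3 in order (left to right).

6 9 5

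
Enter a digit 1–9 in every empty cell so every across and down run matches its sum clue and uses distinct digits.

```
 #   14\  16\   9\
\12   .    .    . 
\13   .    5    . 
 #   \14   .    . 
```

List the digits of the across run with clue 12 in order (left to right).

R2C1 = 6: the only remaining digit allowed by both the 13 across and the 14 down.
R2C3 = 13 − 11 = 2 completes the 13 across.
Given what's placed, R3C3 must be 6 to fit the 14 across and 9 down.
R1C1 = 14 − 6 = 8 completes the 14 down.
R1C2 = 3: the only remaining digit allowed by both the 12 across and the 16 down.
R1C3 = 12 − 11 = 1 completes the 12 across.
R3C2 = 14 − 6 = 8 completes the 14 across.

8 3 1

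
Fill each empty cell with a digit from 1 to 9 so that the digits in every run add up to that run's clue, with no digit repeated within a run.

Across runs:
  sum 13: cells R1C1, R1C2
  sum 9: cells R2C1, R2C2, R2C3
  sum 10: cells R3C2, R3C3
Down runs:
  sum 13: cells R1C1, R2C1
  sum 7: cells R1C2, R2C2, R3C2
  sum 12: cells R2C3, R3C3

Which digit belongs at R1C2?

7 in 3 cells must be {1,2,4}.
The 13 across and the 7 down share only 4, so R1C2 = 4.
R1C1 = 13 − 4 = 9 completes the 13 across.
R2C1 = 13 − 9 = 4 completes the 13 down.
R2C2 = 2: the only remaining digit allowed by both the 9 across and the 7 down.
R2C3 = 9 − 6 = 3 completes the 9 across.
R3C2 = 7 − 6 = 1 completes the 7 down.
R3C3 = 10 − 1 = 9 completes the 10 across.

4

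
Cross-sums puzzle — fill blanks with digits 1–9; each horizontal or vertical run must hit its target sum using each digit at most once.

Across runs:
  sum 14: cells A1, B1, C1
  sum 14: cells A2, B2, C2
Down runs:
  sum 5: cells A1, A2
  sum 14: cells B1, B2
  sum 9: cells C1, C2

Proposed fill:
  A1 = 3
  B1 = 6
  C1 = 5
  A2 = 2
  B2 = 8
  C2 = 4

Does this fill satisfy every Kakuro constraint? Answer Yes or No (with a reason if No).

Yes

Across: 3+6+5=14; 2+8+4=14. Down: 3+2=5; 6+8=14; 5+4=9. No digit repeats within any run.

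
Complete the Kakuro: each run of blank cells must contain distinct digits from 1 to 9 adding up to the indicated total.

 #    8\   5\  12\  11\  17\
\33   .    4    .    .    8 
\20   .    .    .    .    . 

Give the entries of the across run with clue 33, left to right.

5 4 7 9 8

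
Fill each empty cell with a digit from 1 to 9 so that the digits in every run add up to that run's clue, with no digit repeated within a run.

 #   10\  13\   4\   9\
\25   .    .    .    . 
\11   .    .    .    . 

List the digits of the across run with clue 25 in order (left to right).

11 in 4 cells must be {1,2,3,5}; 4 in 2 cells must be {1,3}.
Only 5 fits R2C2 under both its across sum 11 and down sum 13.
R1C2 = 13 − 5 = 8 completes the 13 down.
Nothing is forced directly, so branch on R2C3, whose candidates are 1 or 3. If R2C3 = 1: that forces R1C3 = 3, R1C4 = 5, after which R2C4 would have to be in {2,3} for the 11 across but in {4} for the 9 down — contradiction. So R2C3 = 3.
R1C3 = 4 − 3 = 1 completes the 4 down.
R1C4 = 7: the only remaining digit allowed by both the 25 across and the 9 down.
R2C4 = 9 − 7 = 2 completes the 9 down.
R1C1 = 25 − 16 = 9 completes the 25 across.

9 8 1 7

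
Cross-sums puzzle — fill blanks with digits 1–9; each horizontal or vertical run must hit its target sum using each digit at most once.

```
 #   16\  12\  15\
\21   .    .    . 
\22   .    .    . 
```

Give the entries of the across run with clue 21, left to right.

7, 5, 9

16 in 2 cells must be {7,9}.
Nothing is forced directly, so branch on R1C1, whose candidates are 7 or 9. If R1C1 = 9: that forces R2C1 = 7, R2C2 = 9, R2C3 = 6, after which R1C2 would have to be in {4,5,7,8} for the 21 across but in {3} for the 12 down — contradiction. So R1C1 = 7.
R2C1 = 16 − 7 = 9 completes the 16 down.
Nothing is forced directly, so branch on R2C2, whose candidates are 5 or 7 or 8. If R2C2 = 5: then R1C2 would have to be in {5,6,8,9} for the 21 across but in {7} for the 12 down — contradiction. If R2C2 = 8: then R1C2 would have to be in {5,6,8,9} for the 21 across but in {4} for the 12 down — contradiction. So R2C2 = 7.
R1C2 = 12 − 7 = 5 completes the 12 down.
R1C3 = 21 − 12 = 9 completes the 21 across.
R2C3 = 22 − 16 = 6 completes the 22 across.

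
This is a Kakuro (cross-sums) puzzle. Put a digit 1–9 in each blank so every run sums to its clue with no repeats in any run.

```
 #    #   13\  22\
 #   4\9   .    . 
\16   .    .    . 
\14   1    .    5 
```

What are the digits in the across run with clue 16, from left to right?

4 in 2 cells must be {1,3}.
Given what's placed, R1C3 must be 8 to fit the 9 across and 22 down.
R2C1 = 4 − 1 = 3 completes the 4 down.
R2C3 = 22 − 13 = 9 completes the 22 down.
R3C2 = 14 − 6 = 8 completes the 14 across.
R1C2 = 9 − 8 = 1 completes the 9 across.
R2C2 = 16 − 12 = 4 completes the 16 across.

3, 4, 9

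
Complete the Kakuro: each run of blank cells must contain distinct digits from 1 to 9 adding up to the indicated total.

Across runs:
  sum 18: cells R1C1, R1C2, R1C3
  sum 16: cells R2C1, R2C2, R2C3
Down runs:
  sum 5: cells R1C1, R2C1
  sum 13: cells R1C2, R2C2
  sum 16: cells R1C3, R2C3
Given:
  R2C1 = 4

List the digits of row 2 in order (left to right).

16 in 2 cells must be {7,9}.
R1C1 = 5 − 4 = 1 completes the 5 down.
Given what's placed, R1C3 must be 9 to fit the 18 across and 16 down.
R2C3 = 16 − 9 = 7 completes the 16 down.
R1C2 = 18 − 10 = 8 completes the 18 across.
R2C2 = 16 − 11 = 5 completes the 16 across.

4 5 7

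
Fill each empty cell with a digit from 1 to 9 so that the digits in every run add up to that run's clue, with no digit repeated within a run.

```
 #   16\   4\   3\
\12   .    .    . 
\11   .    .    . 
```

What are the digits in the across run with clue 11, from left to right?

7 3 1

16 in 2 cells must be {7,9}; 4 in 2 cells must be {1,3}; 3 in 2 cells must be {1,2}.
The 11 across and the 16 down share only 7, so R2C1 = 7.
Given what's placed, R2C3 must be 1 to fit the 11 across and 3 down.
R1C1 = 16 − 7 = 9 completes the 16 down.
R1C2 = 1: the only remaining digit allowed by both the 12 across and the 4 down.
R1C3 = 12 − 10 = 2 completes the 12 across.
R2C2 = 11 − 8 = 3 completes the 11 across.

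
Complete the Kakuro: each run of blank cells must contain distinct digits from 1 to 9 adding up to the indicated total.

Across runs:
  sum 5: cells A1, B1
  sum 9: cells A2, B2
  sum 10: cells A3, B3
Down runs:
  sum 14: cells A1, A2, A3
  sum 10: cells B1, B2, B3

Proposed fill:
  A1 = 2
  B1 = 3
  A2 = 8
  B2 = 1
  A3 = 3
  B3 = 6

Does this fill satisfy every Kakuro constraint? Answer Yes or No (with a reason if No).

No — the across run A3–B3 sums to 9, not 10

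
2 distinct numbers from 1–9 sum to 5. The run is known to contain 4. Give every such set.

{1,4}

2 distinct digits from 1–9 sum between 3 and 17.
Keeping only sets containing 4.
Only one set works: {1,4}.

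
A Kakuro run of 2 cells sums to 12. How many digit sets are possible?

3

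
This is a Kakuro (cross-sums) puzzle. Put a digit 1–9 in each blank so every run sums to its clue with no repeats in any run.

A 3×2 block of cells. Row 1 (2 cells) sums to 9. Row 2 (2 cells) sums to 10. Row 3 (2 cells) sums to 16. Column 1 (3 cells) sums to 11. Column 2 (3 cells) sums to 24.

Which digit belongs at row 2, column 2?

16 in 2 cells must be {7,9}; 24 in 3 cells must be {7,8,9}.
The 16 across and the 11 down share only 7, so (3,1) = 7.
(3,2) = 16 − 7 = 9 completes the 16 across.
Nothing is forced directly, so branch on (1,1), whose candidates are 1 or 3. If (1,1) = 3: then (1,2) would have to be in {6} for the 9 across but in {7,8} for the 24 down — contradiction. So (1,1) = 1.
(1,2) = 9 − 1 = 8 completes the 9 across.
(2,1) = 11 − 8 = 3 completes the 11 down.
(2,2) = 10 − 3 = 7 completes the 10 across.

7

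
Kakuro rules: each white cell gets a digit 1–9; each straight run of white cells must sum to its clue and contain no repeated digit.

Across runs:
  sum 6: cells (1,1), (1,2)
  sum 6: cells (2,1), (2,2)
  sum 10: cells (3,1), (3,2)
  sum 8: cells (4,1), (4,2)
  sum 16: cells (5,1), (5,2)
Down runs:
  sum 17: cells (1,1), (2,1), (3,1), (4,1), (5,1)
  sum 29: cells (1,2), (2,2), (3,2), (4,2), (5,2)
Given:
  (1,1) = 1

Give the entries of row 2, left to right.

4 2

16 in 2 cells must be {7,9}.
(1,2) = 6 − 1 = 5 completes the 6 across.
Given what's placed, (5,1) must be 7 to fit the 16 across and 17 down.
(5,2) = 16 − 7 = 9 completes the 16 across.
No cell is forced outright now. (4,1) can only be 2 or 3 (the digits allowed by both its 8 across and its 17 down). If (4,1) = 3: then (4,2) would have to be in {5} for the 8 across but in {1,2,3,4,6,7,8} for the 29 down — contradiction. So (4,1) = 2.
(2,1) = 4: the only remaining digit allowed by both the 6 across and the 17 down.
(2,2) = 6 − 4 = 2 completes the 6 across.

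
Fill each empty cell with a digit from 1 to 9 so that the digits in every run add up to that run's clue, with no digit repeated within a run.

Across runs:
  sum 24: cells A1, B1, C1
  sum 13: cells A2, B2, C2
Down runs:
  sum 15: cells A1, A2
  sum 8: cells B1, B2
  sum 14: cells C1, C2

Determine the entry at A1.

8

24 in 3 cells must be {7,8,9}.
The 24 across and the 8 down share only 7, so B1 = 7.
B2 = 8 − 7 = 1 completes the 8 down.
Nothing is forced directly, so branch on A1, whose candidates are 8 or 9. If A1 = 9: that forces C1 = 8, after which A2 would have to be in {3,4,5,7,8,9} for the 13 across but in {6} for the 15 down — contradiction. So A1 = 8.
C1 = 24 − 15 = 9 completes the 24 across.
A2 = 15 − 8 = 7 completes the 15 down.
C2 = 13 − 8 = 5 completes the 13 across.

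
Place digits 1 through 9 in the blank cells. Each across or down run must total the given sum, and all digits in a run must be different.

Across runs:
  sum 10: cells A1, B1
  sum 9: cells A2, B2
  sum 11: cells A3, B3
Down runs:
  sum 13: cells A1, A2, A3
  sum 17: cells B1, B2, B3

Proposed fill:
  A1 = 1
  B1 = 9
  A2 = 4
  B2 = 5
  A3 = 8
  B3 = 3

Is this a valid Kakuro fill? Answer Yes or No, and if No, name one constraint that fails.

Across: 1+9=10; 4+5=9; 8+3=11. Down: 1+4+8=13; 9+5+3=17. No digit repeats within any run.

Yes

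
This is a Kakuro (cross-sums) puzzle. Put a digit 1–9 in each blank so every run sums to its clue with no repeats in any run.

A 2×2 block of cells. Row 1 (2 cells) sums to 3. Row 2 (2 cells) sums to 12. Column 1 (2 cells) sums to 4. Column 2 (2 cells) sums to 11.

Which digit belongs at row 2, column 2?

9

3 in 2 cells must be {1,2}; 4 in 2 cells must be {1,3}.
The 3 across and the 4 down share only 1, so (1,1) = 1.
(1,2) = 3 − 1 = 2 completes the 3 across.
(2,1) = 4 − 1 = 3 completes the 4 down.
(2,2) = 12 − 3 = 9 completes the 12 across.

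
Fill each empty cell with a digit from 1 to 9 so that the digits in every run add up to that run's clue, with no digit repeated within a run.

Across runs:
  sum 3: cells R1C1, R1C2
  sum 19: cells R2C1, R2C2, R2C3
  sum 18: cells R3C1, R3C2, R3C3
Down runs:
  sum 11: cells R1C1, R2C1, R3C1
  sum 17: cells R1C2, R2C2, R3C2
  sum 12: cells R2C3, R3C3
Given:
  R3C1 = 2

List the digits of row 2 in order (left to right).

8, 6, 5

3 in 2 cells must be {1,2}.
Given what's placed, R1C1 must be 1 to fit the 3 across and 11 down.
R1C2 = 3 − 1 = 2 completes the 3 across.
R2C1 = 11 − 3 = 8 completes the 11 down.
Nothing is forced directly, so branch on R3C2, whose candidates are 7 or 9. If R3C2 = 7: then R2C2 would have to be in {2,4,5,6,7,9} for the 19 across but in {8} for the 17 down — contradiction. So R3C2 = 9.
R2C2 = 17 − 11 = 6 completes the 17 down.
R2C3 = 19 − 14 = 5 completes the 19 across.
R3C3 = 18 − 11 = 7 completes the 18 across.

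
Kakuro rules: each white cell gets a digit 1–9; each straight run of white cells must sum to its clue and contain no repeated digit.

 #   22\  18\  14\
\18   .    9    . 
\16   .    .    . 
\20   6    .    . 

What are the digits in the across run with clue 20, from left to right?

Given what's placed, R1C1 must be 7 to fit the 18 across and 22 down.
R1C3 = 18 − 16 = 2 completes the 18 across.
R2C1 = 22 − 13 = 9 completes the 22 down.
R3C2 = 5: the only remaining digit allowed by both the 20 across and the 18 down.
R3C3 = 20 − 11 = 9 completes the 20 across.
R2C2 = 18 − 14 = 4 completes the 18 down.
R2C3 = 16 − 13 = 3 completes the 16 across.

6 5 9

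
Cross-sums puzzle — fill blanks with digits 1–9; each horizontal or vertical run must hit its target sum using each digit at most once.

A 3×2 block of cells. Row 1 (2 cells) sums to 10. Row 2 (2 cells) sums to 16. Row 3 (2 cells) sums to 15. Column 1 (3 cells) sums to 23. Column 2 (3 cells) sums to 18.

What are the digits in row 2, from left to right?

16 in 2 cells must be {7,9}; 23 in 3 cells must be {6,8,9}.
The 16 across and the 23 down share only 9, so (2,1) = 9.
(2,2) = 16 − 9 = 7 completes the 16 across.
Nothing is forced directly, so branch on (1,1), whose candidates are 6 or 8. If (1,1) = 6: then (1,2) would have to be in {4} for the 10 across but in {2,3,5,6,8,9} for the 18 down — contradiction. So (1,1) = 8.
(1,2) = 10 − 8 = 2 completes the 10 across.
(3,1) = 23 − 17 = 6 completes the 23 down.
(3,2) = 15 − 6 = 9 completes the 15 across.

9 7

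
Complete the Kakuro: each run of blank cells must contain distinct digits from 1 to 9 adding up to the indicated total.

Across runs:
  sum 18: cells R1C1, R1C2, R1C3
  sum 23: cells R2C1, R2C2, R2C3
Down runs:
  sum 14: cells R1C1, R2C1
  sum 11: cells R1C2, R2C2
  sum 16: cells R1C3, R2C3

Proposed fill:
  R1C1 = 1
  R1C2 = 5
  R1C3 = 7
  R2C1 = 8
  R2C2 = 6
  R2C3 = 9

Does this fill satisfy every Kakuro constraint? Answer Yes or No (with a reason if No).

No — the across run R1C1–R1C3 sums to 13, not 18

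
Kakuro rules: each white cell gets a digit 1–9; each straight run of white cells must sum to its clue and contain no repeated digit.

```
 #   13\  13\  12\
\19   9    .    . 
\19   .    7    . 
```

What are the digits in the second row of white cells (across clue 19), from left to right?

4, 7, 8

R1C2 = 13 − 7 = 6 completes the 13 down.
R1C3 = 19 − 15 = 4 completes the 19 across.
R2C1 = 13 − 9 = 4 completes the 13 down.
R2C3 = 19 − 11 = 8 completes the 19 across.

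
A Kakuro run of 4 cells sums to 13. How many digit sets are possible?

4 distinct digits from 1–9 sum between 10 and 30.
Enumerating: {1,2,3,7}, {1,2,4,6}, {1,3,4,5}.

3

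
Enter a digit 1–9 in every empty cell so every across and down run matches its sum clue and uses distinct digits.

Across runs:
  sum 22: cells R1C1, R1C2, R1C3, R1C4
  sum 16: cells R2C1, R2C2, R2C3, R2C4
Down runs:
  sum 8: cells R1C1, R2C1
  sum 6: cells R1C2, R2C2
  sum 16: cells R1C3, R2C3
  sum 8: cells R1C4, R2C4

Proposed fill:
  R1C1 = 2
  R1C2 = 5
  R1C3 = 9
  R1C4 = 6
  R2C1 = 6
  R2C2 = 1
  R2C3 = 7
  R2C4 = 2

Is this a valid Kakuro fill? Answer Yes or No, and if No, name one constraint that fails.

Across: 2+5+9+6=22; 6+1+7+2=16. Down: 2+6=8; 5+1=6; 9+7=16; 6+2=8. No digit repeats within any run.

Yes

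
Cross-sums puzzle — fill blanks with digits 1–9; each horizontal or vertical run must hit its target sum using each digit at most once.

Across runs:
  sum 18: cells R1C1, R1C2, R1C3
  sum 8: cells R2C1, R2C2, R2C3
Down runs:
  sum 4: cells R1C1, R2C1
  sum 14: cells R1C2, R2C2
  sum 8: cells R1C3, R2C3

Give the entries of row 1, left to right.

4 in 2 cells must be {1,3}.
The 8 across and the 14 down share only 5, so R2C2 = 5.
R1C2 = 14 − 5 = 9 completes the 14 down.
Given what's placed, R2C1 must be 1 to fit the 8 across and 4 down.
R2C3 = 8 − 6 = 2 completes the 8 across.
R1C1 = 4 − 1 = 3 completes the 4 down.
R1C3 = 18 − 12 = 6 completes the 18 across.

3 9 6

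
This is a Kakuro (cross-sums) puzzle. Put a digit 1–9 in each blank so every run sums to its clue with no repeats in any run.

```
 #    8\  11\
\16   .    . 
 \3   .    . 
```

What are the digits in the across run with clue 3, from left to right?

1 2

16 in 2 cells must be {7,9}; 3 in 2 cells must be {1,2}.
The 16 across and the 8 down share only 7, so R1C1 = 7.
R1C2 = 16 − 7 = 9 completes the 16 across.
R2C1 = 8 − 7 = 1 completes the 8 down.
R2C2 = 3 − 1 = 2 completes the 3 across.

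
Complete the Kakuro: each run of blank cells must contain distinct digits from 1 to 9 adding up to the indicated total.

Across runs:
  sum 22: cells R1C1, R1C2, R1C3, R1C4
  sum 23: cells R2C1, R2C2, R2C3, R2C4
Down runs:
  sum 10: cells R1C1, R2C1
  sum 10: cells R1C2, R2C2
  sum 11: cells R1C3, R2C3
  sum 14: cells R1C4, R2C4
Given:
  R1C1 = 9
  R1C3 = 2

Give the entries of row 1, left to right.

9 3 2 8

R2C1 = 10 − 9 = 1 completes the 10 down.
R2C3 = 11 − 2 = 9 completes the 11 down.
No cell is forced outright now. R1C4 can only be 5 or 6 or 8 (the digits allowed by both its 22 across and its 14 down). If R1C4 = 5: that forces R1C2 = 6, after which R2C2 would have to be in {5,6,7,8} for the 23 across but in {4} for the 10 down — contradiction. If R1C4 = 6: then R1C2 would have to be in {5} for the 22 across but in {1,2,3,4,6,7,8,9} for the 10 down — contradiction. So R1C4 = 8.
R1C2 = 22 − 19 = 3 completes the 22 across.
R2C2 = 10 − 3 = 7 completes the 10 down.
R2C4 = 23 − 17 = 6 completes the 23 across.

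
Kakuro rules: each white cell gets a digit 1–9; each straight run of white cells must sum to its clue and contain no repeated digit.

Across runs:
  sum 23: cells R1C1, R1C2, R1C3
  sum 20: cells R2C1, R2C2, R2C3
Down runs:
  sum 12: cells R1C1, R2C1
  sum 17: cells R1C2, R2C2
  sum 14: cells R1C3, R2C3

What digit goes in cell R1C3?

6

23 in 3 cells must be {6,8,9}; 17 in 2 cells must be {8,9}.
Nothing is forced directly, so branch on R1C1, whose candidates are 8 or 9. If R1C1 = 8: that forces R1C2 = 9, R1C3 = 6, R2C1 = 4, after which R2C2 would have to be in {7,9} for the 20 across but in {8} for the 17 down — contradiction. So R1C1 = 9.
Given what's placed, R1C2 must be 8 to fit the 23 across and 17 down.
R1C3 = 23 − 17 = 6 completes the 23 across.
R2C1 = 12 − 9 = 3 completes the 12 down.
R2C2 = 17 − 8 = 9 completes the 17 down.
R2C3 = 20 − 12 = 8 completes the 20 across.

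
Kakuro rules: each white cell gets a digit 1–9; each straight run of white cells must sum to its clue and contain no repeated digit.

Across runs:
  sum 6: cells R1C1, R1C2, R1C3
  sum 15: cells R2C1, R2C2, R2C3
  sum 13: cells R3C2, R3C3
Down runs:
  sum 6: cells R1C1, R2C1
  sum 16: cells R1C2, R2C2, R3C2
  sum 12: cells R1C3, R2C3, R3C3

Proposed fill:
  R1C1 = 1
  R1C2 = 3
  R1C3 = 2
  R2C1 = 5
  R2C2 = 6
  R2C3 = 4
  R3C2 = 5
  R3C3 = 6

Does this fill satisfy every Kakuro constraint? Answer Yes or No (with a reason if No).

No — the down run R1C2–R3C2 sums to 14, not 16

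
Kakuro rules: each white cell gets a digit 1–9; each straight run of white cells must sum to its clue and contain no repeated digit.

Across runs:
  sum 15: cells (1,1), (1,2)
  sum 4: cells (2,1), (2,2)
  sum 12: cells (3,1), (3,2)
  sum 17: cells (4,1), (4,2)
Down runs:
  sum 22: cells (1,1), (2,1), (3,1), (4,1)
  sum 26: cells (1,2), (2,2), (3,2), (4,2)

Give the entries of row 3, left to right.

4 8

4 in 2 cells must be {1,3}; 17 in 2 cells must be {8,9}.
Only 3 fits (2,2) under both its across sum 4 and down sum 26.
(2,1) = 4 − 3 = 1 completes the 4 across.
Nothing is forced directly, so branch on (3,2), whose candidates are 8 or 9. If (3,2) = 9: then (3,1) would have to be in {3} for the 12 across but in {4,5,6,7,8,9} for the 22 down — contradiction. So (3,2) = 8.
(3,1) = 12 − 8 = 4 completes the 12 across.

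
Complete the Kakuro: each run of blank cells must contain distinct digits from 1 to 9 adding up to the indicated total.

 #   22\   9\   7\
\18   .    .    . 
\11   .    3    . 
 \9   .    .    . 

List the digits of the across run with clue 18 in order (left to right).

9, 5, 4

7 in 3 cells must be {1,2,4}.
No cell is forced outright now. R3C1 can only be 5 or 6 (the digits allowed by both its 9 across and its 22 down). If R3C1 = 5: then R2C1 would have to be in {1,2,6,7} for the 11 across but in {8,9} for the 22 down — contradiction. So R3C1 = 6.
R2C1 = 7: the only remaining digit allowed by both the 11 across and the 22 down.
R2C3 = 11 − 10 = 1 completes the 11 across.
Given what's placed, R3C3 must be 2 to fit the 9 across and 7 down.
R1C1 = 22 − 13 = 9 completes the 22 down.
R1C3 = 7 − 3 = 4 completes the 7 down.
R3C2 = 9 − 8 = 1 completes the 9 across.
R1C2 = 18 − 13 = 5 completes the 18 across.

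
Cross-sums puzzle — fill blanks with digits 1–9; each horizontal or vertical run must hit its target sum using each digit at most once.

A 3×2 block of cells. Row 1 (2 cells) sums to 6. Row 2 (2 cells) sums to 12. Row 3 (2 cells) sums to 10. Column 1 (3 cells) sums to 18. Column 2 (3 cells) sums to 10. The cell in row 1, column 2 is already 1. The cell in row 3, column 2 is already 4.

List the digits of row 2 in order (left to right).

7 5

(1,1) = 6 − 1 = 5 completes the 6 across.
(2,2) = 10 − 5 = 5 completes the 10 down.
(3,1) = 10 − 4 = 6 completes the 10 across.
(2,1) = 12 − 5 = 7 completes the 12 across.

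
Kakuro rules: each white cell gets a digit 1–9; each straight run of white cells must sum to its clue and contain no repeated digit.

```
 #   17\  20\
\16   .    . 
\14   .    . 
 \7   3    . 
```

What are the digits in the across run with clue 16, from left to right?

9, 7

16 in 2 cells must be {7,9}.
Given what's placed, R1C1 must be 9 to fit the 16 across and 17 down.
R1C2 = 16 − 9 = 7 completes the 16 across.
R2C1 = 17 − 12 = 5 completes the 17 down.
R2C2 = 14 − 5 = 9 completes the 14 across.
R3C2 = 7 − 3 = 4 completes the 7 across.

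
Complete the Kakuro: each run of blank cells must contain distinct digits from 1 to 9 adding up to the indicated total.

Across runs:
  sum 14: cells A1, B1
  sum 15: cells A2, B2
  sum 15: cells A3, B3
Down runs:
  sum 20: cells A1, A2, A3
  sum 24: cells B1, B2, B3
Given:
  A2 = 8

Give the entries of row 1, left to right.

24 in 3 cells must be {7,8,9}.
B2 = 15 − 8 = 7 completes the 15 across.
Nothing is forced directly, so branch on A1, whose candidates are 5 or 9. If A1 = 9: then B1 would have to be in {5} for the 14 across but in {8,9} for the 24 down — contradiction. So A1 = 5.
B1 = 14 − 5 = 9 completes the 14 across.
A3 = 20 − 13 = 7 completes the 20 down.
B3 = 15 − 7 = 8 completes the 15 across.

5 9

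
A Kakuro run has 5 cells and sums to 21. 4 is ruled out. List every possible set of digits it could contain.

5 distinct digits from 1–9 sum between 15 and 35.
Dropping sets that contain 4.

{1,2,3,6,9}; {1,2,3,7,8}; {1,2,5,6,7}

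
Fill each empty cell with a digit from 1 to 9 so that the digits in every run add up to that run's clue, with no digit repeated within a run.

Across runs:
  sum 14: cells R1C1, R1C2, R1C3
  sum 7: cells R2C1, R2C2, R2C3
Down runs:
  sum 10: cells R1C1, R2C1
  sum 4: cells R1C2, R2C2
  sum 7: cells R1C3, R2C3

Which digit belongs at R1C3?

7 in 3 cells must be {1,2,4}; 4 in 2 cells must be {1,3}.
The 7 across and the 4 down share only 1, so R2C2 = 1.
R1C2 = 4 − 1 = 3 completes the 4 down.
Nothing is forced directly, so branch on R2C1, whose candidates are 2 or 4. If R2C1 = 2: then R1C1 would have to be in {2,4,5,6,7,9} for the 14 across but in {8} for the 10 down — contradiction. So R2C1 = 4.
R1C1 = 10 − 4 = 6 completes the 10 down.
R1C3 = 14 − 9 = 5 completes the 14 across.
R2C3 = 7 − 5 = 2 completes the 7 across.

5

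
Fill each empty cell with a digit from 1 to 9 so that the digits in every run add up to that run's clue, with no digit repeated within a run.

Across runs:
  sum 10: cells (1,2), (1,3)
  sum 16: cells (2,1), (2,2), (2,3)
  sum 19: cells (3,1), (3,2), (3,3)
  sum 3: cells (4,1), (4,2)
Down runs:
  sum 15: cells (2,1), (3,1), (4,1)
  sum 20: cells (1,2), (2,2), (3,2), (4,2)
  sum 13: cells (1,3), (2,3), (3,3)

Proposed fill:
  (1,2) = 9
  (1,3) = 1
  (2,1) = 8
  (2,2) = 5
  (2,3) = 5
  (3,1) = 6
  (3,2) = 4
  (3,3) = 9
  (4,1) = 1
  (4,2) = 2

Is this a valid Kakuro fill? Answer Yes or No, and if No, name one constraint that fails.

No — the down run (1,3)–(3,3) sums to 15, not 13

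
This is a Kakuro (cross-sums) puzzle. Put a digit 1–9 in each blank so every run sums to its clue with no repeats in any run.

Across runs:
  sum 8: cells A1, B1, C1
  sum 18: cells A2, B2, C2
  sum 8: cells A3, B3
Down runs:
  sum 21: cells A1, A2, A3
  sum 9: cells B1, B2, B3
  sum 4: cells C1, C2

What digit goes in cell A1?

4 in 2 cells must be {1,3}.
Nothing is forced directly, so branch on A1, whose candidates are 4 or 5. If A1 = 4: then A3 would have to be in {1,2,3,5,6,7} for the 8 across but in {8,9} for the 21 down — contradiction. So A1 = 5.

5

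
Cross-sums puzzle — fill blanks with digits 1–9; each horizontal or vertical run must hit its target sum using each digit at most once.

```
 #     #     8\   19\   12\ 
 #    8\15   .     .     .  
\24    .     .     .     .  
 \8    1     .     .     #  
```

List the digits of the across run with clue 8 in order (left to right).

1 2 5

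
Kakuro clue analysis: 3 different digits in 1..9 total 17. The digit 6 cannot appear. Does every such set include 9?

Counterexample: {2,7,8} sums to 17 under that restriction without using 9.

No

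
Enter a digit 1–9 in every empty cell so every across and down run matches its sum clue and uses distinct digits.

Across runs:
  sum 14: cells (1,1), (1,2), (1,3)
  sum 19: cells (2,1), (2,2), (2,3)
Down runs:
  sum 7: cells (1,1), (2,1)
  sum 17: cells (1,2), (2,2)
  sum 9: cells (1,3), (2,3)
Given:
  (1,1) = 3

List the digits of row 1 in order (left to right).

17 in 2 cells must be {8,9}.
(1,2) = 9: the only remaining digit allowed by both the 14 across and the 17 down.
(1,3) = 14 − 12 = 2 completes the 14 across.
(2,1) = 7 − 3 = 4 completes the 7 down.
(2,2) = 17 − 9 = 8 completes the 17 down.
(2,3) = 19 − 12 = 7 completes the 19 across.

3 9 2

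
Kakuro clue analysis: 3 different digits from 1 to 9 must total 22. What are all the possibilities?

{5,8,9}; {6,7,9}

3 distinct digits from 1–9 sum between 6 and 24.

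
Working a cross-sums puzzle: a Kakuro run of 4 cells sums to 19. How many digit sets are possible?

4 distinct digits from 1–9 sum between 10 and 30.

11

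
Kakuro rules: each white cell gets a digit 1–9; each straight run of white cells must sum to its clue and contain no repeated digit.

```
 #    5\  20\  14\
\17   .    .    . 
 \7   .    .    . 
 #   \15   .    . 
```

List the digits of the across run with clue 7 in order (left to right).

7 in 3 cells must be {1,2,4}.
Only 4 fits R2C2 under both its across sum 7 and down sum 20.
Nothing is forced directly, so branch on R1C2, whose candidates are 7 or 9. If R1C2 = 7: that forces R3C2 = 9, R3C3 = 6, R1C3 = 1, after which R2C3 would have to be in {1,2} for the 7 across but in {7} for the 14 down — contradiction. So R1C2 = 9.
R3C2 = 20 − 13 = 7 completes the 20 down.
R3C3 = 15 − 7 = 8 completes the 15 across.
No cell is forced outright now. R2C1 can only be 1 or 2 (the digits allowed by both its 7 across and its 5 down). If R2C1 = 1: then R1C1 would have to be in {1,2,3,5,6,7} for the 17 across but in {4} for the 5 down — contradiction. So R2C1 = 2.
R1C1 = 5 − 2 = 3 completes the 5 down.
R1C3 = 17 − 12 = 5 completes the 17 across.
R2C3 = 7 − 6 = 1 completes the 7 across.

2 4 1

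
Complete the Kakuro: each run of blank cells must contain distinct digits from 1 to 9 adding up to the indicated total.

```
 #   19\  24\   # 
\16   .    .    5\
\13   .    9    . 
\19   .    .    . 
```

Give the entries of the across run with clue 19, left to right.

7 8 4

16 in 2 cells must be {7,9}; 24 in 3 cells must be {7,8,9}.
R1C2 = 7: the only remaining digit allowed by both the 16 across and the 24 down.
Given what's placed, R2C1 must be 3 to fit the 13 across and 19 down.
R2C3 = 13 − 12 = 1 completes the 13 across.
R3C2 = 24 − 16 = 8 completes the 24 down.
R3C3 = 5 − 1 = 4 completes the 5 down.
R1C1 = 16 − 7 = 9 completes the 16 across.
R3C1 = 19 − 12 = 7 completes the 19 across.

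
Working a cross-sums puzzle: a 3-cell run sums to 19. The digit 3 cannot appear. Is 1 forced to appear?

No

Counterexample: {2,8,9} sums to 19 under that restriction without using 1.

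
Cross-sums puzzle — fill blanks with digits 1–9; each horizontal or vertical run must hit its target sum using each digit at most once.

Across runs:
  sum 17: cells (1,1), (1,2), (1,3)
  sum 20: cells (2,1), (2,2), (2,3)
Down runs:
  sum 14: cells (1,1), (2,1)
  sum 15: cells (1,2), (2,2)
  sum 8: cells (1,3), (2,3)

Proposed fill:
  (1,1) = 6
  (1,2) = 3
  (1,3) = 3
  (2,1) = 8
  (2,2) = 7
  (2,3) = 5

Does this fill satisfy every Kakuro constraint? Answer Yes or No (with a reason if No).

No — the across run (1,1)–(1,3) sums to 12, not 17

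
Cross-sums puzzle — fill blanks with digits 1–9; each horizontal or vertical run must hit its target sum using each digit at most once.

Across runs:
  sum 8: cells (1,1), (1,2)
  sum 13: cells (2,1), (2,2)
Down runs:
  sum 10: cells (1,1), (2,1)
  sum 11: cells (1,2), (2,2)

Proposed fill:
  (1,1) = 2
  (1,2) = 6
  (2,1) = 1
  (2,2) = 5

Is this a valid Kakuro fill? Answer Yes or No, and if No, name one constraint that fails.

No — the down run (1,1)–(2,1) sums to 3, not 10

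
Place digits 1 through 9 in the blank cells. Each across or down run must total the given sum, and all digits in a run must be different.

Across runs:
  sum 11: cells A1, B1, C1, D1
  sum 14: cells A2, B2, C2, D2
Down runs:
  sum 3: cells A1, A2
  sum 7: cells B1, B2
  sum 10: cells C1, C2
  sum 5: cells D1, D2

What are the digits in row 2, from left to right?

1, 2, 7, 4

11 in 4 cells must be {1,2,3,5}; 3 in 2 cells must be {1,2}.
Nothing is forced directly, so branch on C1, whose candidates are 1 or 2 or 3. If C1 = 1: that forces A1 = 2, D1 = 3, A2 = 1, after which C2 would have to be in {2,3,4,5,6,7,8} for the 14 across but in {9} for the 10 down — contradiction. If C1 = 2: that forces A1 = 1, D1 = 3, A2 = 2, C2 = 8, after which D2 would have to be in {1,3} for the 14 across but in {2} for the 5 down — contradiction. So C1 = 3.
C2 = 10 − 3 = 7 completes the 10 down.
Nothing is forced directly, so branch on A1, whose candidates are 1 or 2. If A1 = 1: that forces D1 = 2, A2 = 2, after which D2 would have to be in {1,4} for the 14 across but in {3} for the 5 down — contradiction. So A1 = 2.
D1 = 1: the only remaining digit allowed by both the 11 across and the 5 down.
A2 = 3 − 2 = 1 completes the 3 down.
D2 = 5 − 1 = 4 completes the 5 down.
B1 = 11 − 6 = 5 completes the 11 across.
B2 = 14 − 12 = 2 completes the 14 across.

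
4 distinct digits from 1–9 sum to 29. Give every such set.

4 distinct digits from 1–9 sum between 10 and 30.
Only one set works: {5,7,8,9}.

{5,7,8,9}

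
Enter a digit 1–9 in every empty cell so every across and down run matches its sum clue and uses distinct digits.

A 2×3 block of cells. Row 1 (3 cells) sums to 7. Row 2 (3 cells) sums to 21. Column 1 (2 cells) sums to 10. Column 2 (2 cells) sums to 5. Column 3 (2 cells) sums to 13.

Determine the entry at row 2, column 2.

4

7 in 3 cells must be {1,2,4}.
The 7 across and the 13 down share only 4, so (1,3) = 4.
The 21 across and the 5 down share only 4, so (2,2) = 4.
(2,3) = 13 − 4 = 9 completes the 13 down.
(1,2) = 5 − 4 = 1 completes the 5 down.
(2,1) = 21 − 13 = 8 completes the 21 across.
(1,1) = 7 − 5 = 2 completes the 7 across.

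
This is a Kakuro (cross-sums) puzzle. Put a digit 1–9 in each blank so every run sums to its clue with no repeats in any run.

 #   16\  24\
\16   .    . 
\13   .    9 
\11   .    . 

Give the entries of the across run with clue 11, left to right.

16 in 2 cells must be {7,9}; 24 in 3 cells must be {7,8,9}.
R1C2 = 7: the only remaining digit allowed by both the 16 across and the 24 down.
R2C1 = 13 − 9 = 4 completes the 13 across.
R3C2 = 24 − 16 = 8 completes the 24 down.
R1C1 = 16 − 7 = 9 completes the 16 across.
R3C1 = 11 − 8 = 3 completes the 11 across.

3 8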